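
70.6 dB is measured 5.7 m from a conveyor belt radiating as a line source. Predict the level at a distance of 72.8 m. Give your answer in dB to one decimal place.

Cylindrical spreading from a line source gives a 10·log₁₀(r₂/r₁) drop.
L₂ = 70.6 − 10·log₁₀(72.8/5.7) = 70.6 − 11.063 = 59.54 dB.

59.5 dB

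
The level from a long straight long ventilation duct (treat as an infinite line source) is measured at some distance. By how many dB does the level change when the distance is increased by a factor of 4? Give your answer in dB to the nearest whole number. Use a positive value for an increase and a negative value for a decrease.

Line-source spreading: ΔL = −10·log₁₀(r₂/r₁).
ΔL = −10·log₁₀(4) = -6.02 dB.

-6 dB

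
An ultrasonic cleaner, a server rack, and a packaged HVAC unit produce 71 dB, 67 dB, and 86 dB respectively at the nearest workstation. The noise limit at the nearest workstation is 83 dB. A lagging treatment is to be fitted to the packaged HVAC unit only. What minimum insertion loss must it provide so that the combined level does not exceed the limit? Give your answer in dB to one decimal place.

The untreated sources together contribute 10^(71/10) + 10^(67/10) = 1.760e+07, i.e. 72.46 dB.
The limit corresponds to 10^(83/10) = 1.995e+08; subtracting the fixed part leaves 1.819e+08 for the packaged HVAC unit, i.e. 82.60 dB.
So the packaged HVAC unit must be reduced from 86 to 82.60 dB: IL = 3.40 dB.

3.4 dB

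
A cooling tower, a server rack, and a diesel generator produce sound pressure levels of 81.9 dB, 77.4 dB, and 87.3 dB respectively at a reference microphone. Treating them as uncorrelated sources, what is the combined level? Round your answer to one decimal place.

Incoherent sources combine by intensity addition: L_total = 10·log₁₀(Σ 10^(L_i/10)).
Σ 10^(L/10) = 10^(81.9/10) + 10^(77.4/10) + 10^(87.3/10) = 7.469e+08.
L_total = 10·log₁₀(7.469e+08) = 88.73 dB.

88.7 dB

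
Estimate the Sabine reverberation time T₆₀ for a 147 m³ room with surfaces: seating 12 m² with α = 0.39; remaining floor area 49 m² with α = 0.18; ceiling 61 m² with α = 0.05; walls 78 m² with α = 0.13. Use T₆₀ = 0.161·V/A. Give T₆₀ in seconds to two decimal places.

0.89 s

Total absorption A = 12·0.39 + 49·0.18 + 61·0.05 + 78·0.13 = 26.69 m² sabins.
T₆₀ = 0.161·V/A = 0.161·147/26.69 = 0.887 s.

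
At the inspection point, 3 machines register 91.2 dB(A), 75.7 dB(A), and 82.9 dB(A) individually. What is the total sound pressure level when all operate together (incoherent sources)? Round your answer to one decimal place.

For uncorrelated sources the intensities add, so convert each level to linear form, sum, and take 10·log₁₀ of the total.
Σ 10^(L/10) = 10^(91.2/10) + 10^(75.7/10) + 10^(82.9/10) = 1.550e+09.
L_total = 10·log₁₀(1.550e+09) = 91.90 dB(A).

91.9 dB(A)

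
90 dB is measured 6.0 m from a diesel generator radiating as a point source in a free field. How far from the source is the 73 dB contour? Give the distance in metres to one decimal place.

Point-source spreading drops the level by 20·log₁₀(r₂/r₁); inverting, r₂/r₁ = 10^(ΔL/20).
r₂ = 6.0·10^((90−73)/20) = 6.0·10^(17.0/20) = 42.48 m.

42.5 m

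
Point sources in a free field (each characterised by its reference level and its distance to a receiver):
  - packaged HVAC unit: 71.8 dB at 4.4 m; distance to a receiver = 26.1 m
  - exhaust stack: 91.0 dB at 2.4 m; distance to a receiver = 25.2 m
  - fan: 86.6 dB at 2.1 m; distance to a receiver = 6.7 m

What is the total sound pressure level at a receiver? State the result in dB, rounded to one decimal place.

77.5 dB

First find each source's level at the receiver (point-source: −20·log₁₀(r/r_ref)), then combine on an intensity basis.
packaged HVAC unit: 71.8 − 20·log₁₀(26.1/4.4) = 71.8 − 15.46 = 56.34 dB.
exhaust stack: 91.0 − 20·log₁₀(25.2/2.4) = 91.0 − 20.42 = 70.58 dB.
fan: 86.6 − 20·log₁₀(6.7/2.1) = 86.6 − 10.08 = 76.52 dB.
Σ 10^(L/10) = 5.675e+07 → L_total = 10·log₁₀(5.675e+07) = 77.54 dB.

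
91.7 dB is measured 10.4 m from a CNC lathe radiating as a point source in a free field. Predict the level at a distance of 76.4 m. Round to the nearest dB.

74 dB

Point-source attenuation: ΔL = 20·log₁₀(r₂/r₁) = 20·log₁₀(76.4/10.4) = 17.321 dB.
L₂ = 91.7 − 20·log₁₀(76.4/10.4) = 91.7 − 17.321 = 74.38 dB.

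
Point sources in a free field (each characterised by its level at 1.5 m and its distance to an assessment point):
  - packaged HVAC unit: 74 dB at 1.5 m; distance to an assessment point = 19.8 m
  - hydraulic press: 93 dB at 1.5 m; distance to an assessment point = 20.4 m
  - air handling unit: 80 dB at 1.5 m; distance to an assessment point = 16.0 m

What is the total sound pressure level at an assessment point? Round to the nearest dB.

71 dB

Apply inverse-square spreading to bring every level to the receiver, then sum 10^(L/10).
packaged HVAC unit: 74 − 20·log₁₀(19.8/1.5) = 74 − 22.41 = 51.59 dB.
hydraulic press: 93 − 20·log₁₀(20.4/1.5) = 93 − 22.67 = 70.33 dB.
air handling unit: 80 − 20·log₁₀(16.0/1.5) = 80 − 20.56 = 59.44 dB.
Σ 10^(L/10) = 1.181e+07 → L_total = 10·log₁₀(1.181e+07) = 70.72 dB.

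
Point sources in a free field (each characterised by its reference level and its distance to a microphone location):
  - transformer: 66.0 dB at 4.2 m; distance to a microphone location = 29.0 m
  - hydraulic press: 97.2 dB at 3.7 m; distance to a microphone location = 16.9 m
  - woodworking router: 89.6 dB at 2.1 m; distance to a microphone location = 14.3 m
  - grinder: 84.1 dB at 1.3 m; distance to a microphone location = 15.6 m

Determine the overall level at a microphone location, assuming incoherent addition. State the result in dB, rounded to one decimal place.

Propagate each source to the receiver with L = L_ref − 20·log₁₀(r/r_ref), then add intensities.
transformer: 66.0 − 20·log₁₀(29.0/4.2) = 66.0 − 16.78 = 49.22 dB.
hydraulic press: 97.2 − 20·log₁₀(16.9/3.7) = 97.2 − 13.19 = 84.01 dB.
woodworking router: 89.6 − 20·log₁₀(14.3/2.1) = 89.6 − 16.66 = 72.94 dB.
grinder: 84.1 − 20·log₁₀(15.6/1.3) = 84.1 − 21.58 = 62.52 dB.
Σ 10^(L/10) = 2.731e+08 → L_total = 10·log₁₀(2.731e+08) = 84.36 dB.

84.4 dB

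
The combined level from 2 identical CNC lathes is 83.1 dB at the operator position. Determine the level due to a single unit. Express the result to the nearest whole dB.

2 equal contributions raise the level by 10·log₁₀ 2 = 3.010 dB, so each unit alone gives 83.1 − 3.010.

80 dB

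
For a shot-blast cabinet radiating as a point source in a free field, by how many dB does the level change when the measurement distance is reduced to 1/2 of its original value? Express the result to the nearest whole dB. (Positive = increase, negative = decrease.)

+6 dB

With spherical spreading the level changes by −20·log₁₀(r₂/r₁).
ΔL = −20·log₁₀(0.5) = +6.02 dB.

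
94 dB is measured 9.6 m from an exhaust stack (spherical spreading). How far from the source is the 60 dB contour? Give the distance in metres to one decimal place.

481.1 m

Point-source spreading drops the level by 20·log₁₀(r₂/r₁); inverting, r₂/r₁ = 10^(ΔL/20).
r₂ = 9.6·10^((94−60)/20) = 9.6·10^(34.0/20) = 481.14 m.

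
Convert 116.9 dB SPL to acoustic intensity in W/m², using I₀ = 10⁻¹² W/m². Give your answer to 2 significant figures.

0.49 W/m²

I = I₀·10^(L/10) = 10⁻¹² × 10^(116.9/10) = 10^(-0.310).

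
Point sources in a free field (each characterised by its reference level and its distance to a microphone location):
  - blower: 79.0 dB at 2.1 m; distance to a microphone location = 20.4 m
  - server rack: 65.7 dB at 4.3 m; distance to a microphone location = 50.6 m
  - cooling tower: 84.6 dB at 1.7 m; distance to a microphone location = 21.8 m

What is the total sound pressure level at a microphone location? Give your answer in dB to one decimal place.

Apply inverse-square spreading to bring every level to the receiver, then sum 10^(L/10).
blower: 79.0 − 20·log₁₀(20.4/2.1) = 79.0 − 19.75 = 59.25 dB.
server rack: 65.7 − 20·log₁₀(50.6/4.3) = 65.7 − 21.41 = 44.29 dB.
cooling tower: 84.6 − 20·log₁₀(21.8/1.7) = 84.6 − 22.16 = 62.44 dB.
Σ 10^(L/10) = 2.622e+06 → L_total = 10·log₁₀(2.622e+06) = 64.19 dB.

64.2 dB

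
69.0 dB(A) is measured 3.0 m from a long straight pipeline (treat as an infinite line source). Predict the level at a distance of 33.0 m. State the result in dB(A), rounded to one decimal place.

58.6 dB(A)

Cylindrical spreading from a line source gives a 10·log₁₀(r₂/r₁) drop.
L₂ = 69.0 − 10·log₁₀(33.0/3.0) = 69.0 − 10.414 = 58.59 dB(A).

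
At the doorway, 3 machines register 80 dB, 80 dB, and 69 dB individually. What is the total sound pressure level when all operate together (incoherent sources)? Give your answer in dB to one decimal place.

83.2 dB

For uncorrelated sources the intensities add, so convert each level to linear form, sum, and take 10·log₁₀ of the total.
Σ 10^(L/10) = 10^(80/10) + 10^(80/10) + 10^(69/10) = 2.079e+08.
L_total = 10·log₁₀(2.079e+08) = 83.18 dB.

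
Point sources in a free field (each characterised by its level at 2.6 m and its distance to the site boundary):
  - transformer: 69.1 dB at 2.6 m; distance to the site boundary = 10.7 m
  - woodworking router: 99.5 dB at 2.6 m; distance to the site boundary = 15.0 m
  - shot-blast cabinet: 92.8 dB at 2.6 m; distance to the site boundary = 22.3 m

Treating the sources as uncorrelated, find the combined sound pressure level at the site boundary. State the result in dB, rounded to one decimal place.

84.7 dB

Apply inverse-square spreading to bring every level to the receiver, then sum 10^(L/10).
transformer: 69.1 − 20·log₁₀(10.7/2.6) = 69.1 − 12.29 = 56.81 dB.
woodworking router: 99.5 − 20·log₁₀(15.0/2.6) = 99.5 − 15.22 = 84.28 dB.
shot-blast cabinet: 92.8 − 20·log₁₀(22.3/2.6) = 92.8 − 18.67 = 74.13 dB.
Σ 10^(L/10) = 2.942e+08 → L_total = 10·log₁₀(2.942e+08) = 84.69 dB.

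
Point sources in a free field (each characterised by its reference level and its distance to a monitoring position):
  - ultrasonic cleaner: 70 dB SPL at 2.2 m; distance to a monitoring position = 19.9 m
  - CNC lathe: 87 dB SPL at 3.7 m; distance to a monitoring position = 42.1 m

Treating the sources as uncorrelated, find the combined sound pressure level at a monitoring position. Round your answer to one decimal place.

66.0 dB SPL

Propagate each source to the receiver with L = L_ref − 20·log₁₀(r/r_ref), then add intensities.
ultrasonic cleaner: 70 − 20·log₁₀(19.9/2.2) = 70 − 19.13 = 50.87 dB SPL.
CNC lathe: 87 − 20·log₁₀(42.1/3.7) = 87 − 21.12 = 65.88 dB SPL.
Σ 10^(L/10) = 3.993e+06 → L_total = 10·log₁₀(3.993e+06) = 66.01 dB SPL.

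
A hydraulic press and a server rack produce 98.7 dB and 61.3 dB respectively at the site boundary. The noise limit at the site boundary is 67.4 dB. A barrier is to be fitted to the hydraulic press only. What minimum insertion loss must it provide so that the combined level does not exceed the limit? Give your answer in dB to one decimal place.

32.5 dB

The untreated sources together contribute 10^(61.3/10) = 1.349e+06, i.e. 61.30 dB.
The limit corresponds to 10^(67.4/10) = 5.495e+06; subtracting the fixed part leaves 4.146e+06 for the hydraulic press, i.e. 66.18 dB.
So the hydraulic press must be reduced from 98.7 to 66.18 dB: IL = 32.52 dB.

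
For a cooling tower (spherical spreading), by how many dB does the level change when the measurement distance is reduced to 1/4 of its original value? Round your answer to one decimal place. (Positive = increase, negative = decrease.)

Point-source spreading: ΔL = −20·log₁₀(r₂/r₁).
ΔL = −20·log₁₀(0.25) = +12.04 dB.

+12.0 dB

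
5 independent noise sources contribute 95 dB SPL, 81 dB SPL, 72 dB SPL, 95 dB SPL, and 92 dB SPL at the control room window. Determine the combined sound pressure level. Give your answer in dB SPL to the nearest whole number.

Incoherent sources combine by intensity addition: L_total = 10·log₁₀(Σ 10^(L_i/10)).
Σ 10^(L/10) = 10^(95/10) + 10^(81/10) + 10^(72/10) + 10^(95/10) + 10^(92/10) = 8.051e+09.
L_total = 10·log₁₀(8.051e+09) = 99.06 dB SPL.

99 dB SPL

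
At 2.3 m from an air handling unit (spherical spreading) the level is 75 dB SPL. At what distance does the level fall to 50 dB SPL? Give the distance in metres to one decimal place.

40.9 m

Point-source spreading drops the level by 20·log₁₀(r₂/r₁); inverting, r₂/r₁ = 10^(ΔL/20).
r₂ = 2.3·10^((75−50)/20) = 2.3·10^(25.0/20) = 40.90 m.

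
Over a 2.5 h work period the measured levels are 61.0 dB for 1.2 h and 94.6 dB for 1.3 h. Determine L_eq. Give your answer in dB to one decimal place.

91.8 dB

The energy average is taken in the linear domain: L_eq = 10·log₁₀[(Σ tᵢ·10^(Lᵢ/10))/T], T = 2.5 h.
Σ tᵢ·10^(Lᵢ/10) = 1.2·10^(61.0/10) + 1.3·10^(94.6/10) = 3.751e+09.
L_eq = 10·log₁₀(3.751e+09/2.5) = 91.76 dB.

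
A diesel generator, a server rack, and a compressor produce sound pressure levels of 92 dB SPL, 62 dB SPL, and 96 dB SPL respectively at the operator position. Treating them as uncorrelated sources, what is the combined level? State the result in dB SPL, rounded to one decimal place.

97.5 dB SPL

Incoherent sources combine by intensity addition: L_total = 10·log₁₀(Σ 10^(L_i/10)).
Σ 10^(L/10) = 10^(92/10) + 10^(62/10) + 10^(96/10) = 5.568e+09.
L_total = 10·log₁₀(5.568e+09) = 97.46 dB SPL.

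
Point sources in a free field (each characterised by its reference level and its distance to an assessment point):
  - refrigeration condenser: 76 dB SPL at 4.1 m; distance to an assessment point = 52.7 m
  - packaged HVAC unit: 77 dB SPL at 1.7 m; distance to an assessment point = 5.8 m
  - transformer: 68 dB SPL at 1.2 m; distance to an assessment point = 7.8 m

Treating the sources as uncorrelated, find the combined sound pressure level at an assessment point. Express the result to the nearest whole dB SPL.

Propagate each source to the receiver with L = L_ref − 20·log₁₀(r/r_ref), then add intensities.
refrigeration condenser: 76 − 20·log₁₀(52.7/4.1) = 76 − 22.18 = 53.82 dB SPL.
packaged HVAC unit: 77 − 20·log₁₀(5.8/1.7) = 77 − 10.66 = 66.34 dB SPL.
transformer: 68 − 20·log₁₀(7.8/1.2) = 68 − 16.26 = 51.74 dB SPL.
Σ 10^(L/10) = 4.696e+06 → L_total = 10·log₁₀(4.696e+06) = 66.72 dB SPL.

67 dB SPL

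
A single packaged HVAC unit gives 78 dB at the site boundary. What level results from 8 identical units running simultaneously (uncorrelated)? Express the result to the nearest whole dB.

With 8 equal, uncorrelated contributions the intensity is 8× that of one unit, giving a rise of 10·log₁₀ 8.
L_total = 78 + 10·log₁₀(8) = 78 + 9.031 = 87.03 dB.

87 dB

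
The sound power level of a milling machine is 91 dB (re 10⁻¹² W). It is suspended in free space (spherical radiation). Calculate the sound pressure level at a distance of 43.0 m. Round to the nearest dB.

47 dB

Free-field spherical radiation: L_p = L_w − 10·log₁₀(4π·r²), r = 43.0 m.
4π·r² = 2.324e+04 m², 10·log₁₀ of that is 43.661 dB.
L_p = 91 − 43.661 = 47.34 dB.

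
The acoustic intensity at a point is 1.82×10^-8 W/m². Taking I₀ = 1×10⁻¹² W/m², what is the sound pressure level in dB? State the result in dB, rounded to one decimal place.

42.6 dB

Dividing by I₀ shifts the exponent by 12: I/I₀ = 1.82×10^4.
L = 10·(0.2601 + 4) = 42.60 dB.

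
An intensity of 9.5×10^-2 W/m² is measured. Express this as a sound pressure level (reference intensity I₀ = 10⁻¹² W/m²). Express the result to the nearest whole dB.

110 dB

L = 10·log₁₀(I/I₀) = 10·log₁₀(9.5×10^-2/10⁻¹²) = 10·log₁₀(9.5×10^10).
L = 10·(0.9777 + 10) = 109.78 dB.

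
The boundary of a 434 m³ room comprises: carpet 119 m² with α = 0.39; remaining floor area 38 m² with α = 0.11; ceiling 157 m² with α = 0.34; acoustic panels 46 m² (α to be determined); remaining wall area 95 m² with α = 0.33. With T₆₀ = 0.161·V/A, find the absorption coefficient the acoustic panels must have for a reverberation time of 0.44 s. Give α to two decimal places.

0.51

A = 0.161·V/T₆₀ = 0.161·434/0.44 = 158.80 m² sabins.
Absorption from the other surfaces = 119·0.39 + 38·0.11 + 157·0.34 + 95·0.33 = 135.32 m², so the acoustic panels must supply 23.48 m² over 46 m².
α = 23.48/46 = 0.511.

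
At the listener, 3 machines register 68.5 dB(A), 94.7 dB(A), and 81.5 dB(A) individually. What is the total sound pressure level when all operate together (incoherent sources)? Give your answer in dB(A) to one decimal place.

Incoherent sources combine by intensity addition: L_total = 10·log₁₀(Σ 10^(L_i/10)).
Σ 10^(L/10) = 10^(68.5/10) + 10^(94.7/10) + 10^(81.5/10) = 3.100e+09.
L_total = 10·log₁₀(3.100e+09) = 94.91 dB(A).

94.9 dB(A)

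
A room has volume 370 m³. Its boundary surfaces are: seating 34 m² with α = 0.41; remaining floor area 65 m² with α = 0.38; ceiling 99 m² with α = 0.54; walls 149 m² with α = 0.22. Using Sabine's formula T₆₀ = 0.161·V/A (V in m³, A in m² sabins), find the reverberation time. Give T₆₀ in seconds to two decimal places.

A = Σ Sᵢαᵢ = 34·0.41 + 65·0.38 + 99·0.54 + 149·0.22 = 124.88 m².
T₆₀ = 0.161·V/A = 0.161·370/124.88 = 0.477 s.

0.48 s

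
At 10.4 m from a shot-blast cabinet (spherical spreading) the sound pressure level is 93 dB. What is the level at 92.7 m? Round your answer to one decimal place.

Spherical spreading from a point source gives a 20·log₁₀(r₂/r₁) drop.
L₂ = 93 − 20·log₁₀(92.7/10.4) = 93 − 19.001 = 74.00 dB.

74.0 dB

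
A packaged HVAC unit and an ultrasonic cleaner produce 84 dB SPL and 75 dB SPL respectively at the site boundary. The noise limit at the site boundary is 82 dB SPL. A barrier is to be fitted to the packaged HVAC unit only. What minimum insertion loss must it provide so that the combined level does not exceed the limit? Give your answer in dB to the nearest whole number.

Fixed contribution from the other source: Σ 10^(L/10) = 10^(75/10) = 3.162e+07 (75.00 dB SPL).
The limit corresponds to 10^(82/10) = 1.585e+08; subtracting the fixed part leaves 1.269e+08 for the packaged HVAC unit, i.e. 81.03 dB SPL.
So the packaged HVAC unit must be reduced from 84 to 81.03 dB SPL: IL = 2.97 dB.

3 dB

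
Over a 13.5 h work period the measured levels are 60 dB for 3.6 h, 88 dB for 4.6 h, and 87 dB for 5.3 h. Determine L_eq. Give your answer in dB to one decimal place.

The energy average is taken in the linear domain: L_eq = 10·log₁₀[(Σ tᵢ·10^(Lᵢ/10))/T], T = 13.5 h.
Σ tᵢ·10^(Lᵢ/10) = 3.6·10^(60/10) + 4.6·10^(88/10) + 5.3·10^(87/10) = 5.562e+09.
L_eq = 10·log₁₀(5.562e+09/13.5) = 86.15 dB.

86.1 dB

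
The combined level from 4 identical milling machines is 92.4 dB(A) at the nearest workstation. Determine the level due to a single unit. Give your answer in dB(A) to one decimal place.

For N identical incoherent sources L_total = L₁ + 10·log₁₀ N, so L₁ = 92.4 − 10·log₁₀(4) = 92.4 − 6.021.

86.4 dB(A)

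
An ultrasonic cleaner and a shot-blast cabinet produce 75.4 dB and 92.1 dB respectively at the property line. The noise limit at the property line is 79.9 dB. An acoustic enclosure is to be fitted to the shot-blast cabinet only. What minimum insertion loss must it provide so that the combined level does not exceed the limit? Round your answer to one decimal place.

The untreated sources together contribute 10^(75.4/10) = 3.467e+07, i.e. 75.40 dB.
The limit corresponds to 10^(79.9/10) = 9.772e+07; subtracting the fixed part leaves 6.305e+07 for the shot-blast cabinet, i.e. 78.00 dB.
So the shot-blast cabinet must be reduced from 92.1 to 78.00 dB: IL = 14.10 dB.

14.1 dB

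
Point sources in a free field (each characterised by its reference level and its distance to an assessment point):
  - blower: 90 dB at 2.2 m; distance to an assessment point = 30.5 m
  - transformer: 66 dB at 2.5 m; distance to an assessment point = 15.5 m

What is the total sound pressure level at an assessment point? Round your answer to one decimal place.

Propagate each source to the receiver with L = L_ref − 20·log₁₀(r/r_ref), then add intensities.
blower: 90 − 20·log₁₀(30.5/2.2) = 90 − 22.84 = 67.16 dB.
transformer: 66 − 20·log₁₀(15.5/2.5) = 66 − 15.85 = 50.15 dB.
Σ 10^(L/10) = 5.306e+06 → L_total = 10·log₁₀(5.306e+06) = 67.25 dB.

67.2 dB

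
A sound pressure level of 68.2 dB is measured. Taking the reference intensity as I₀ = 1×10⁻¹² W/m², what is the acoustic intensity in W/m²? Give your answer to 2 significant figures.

I = I₀·10^(L/10) = 10⁻¹² × 10^(68.2/10) = 10^(-5.180).

6.6e-06 W/m²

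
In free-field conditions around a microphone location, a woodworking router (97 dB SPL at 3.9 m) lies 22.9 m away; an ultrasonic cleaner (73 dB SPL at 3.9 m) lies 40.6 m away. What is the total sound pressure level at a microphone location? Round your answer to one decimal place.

Propagate each source to the receiver with L = L_ref − 20·log₁₀(r/r_ref), then add intensities.
woodworking router: 97 − 20·log₁₀(22.9/3.9) = 97 − 15.38 = 81.62 dB SPL.
ultrasonic cleaner: 73 − 20·log₁₀(40.6/3.9) = 73 − 20.35 = 52.65 dB SPL.
Σ 10^(L/10) = 1.455e+08 → L_total = 10·log₁₀(1.455e+08) = 81.63 dB SPL.

81.6 dB SPL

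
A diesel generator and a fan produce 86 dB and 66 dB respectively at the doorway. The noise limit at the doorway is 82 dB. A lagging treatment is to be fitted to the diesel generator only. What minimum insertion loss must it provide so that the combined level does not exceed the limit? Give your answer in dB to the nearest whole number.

Fixed contribution from the other source: Σ 10^(L/10) = 10^(66/10) = 3.981e+06 (66.00 dB).
The limit corresponds to 10^(82/10) = 1.585e+08; subtracting the fixed part leaves 1.545e+08 for the diesel generator, i.e. 81.89 dB.
So the diesel generator must be reduced from 86 to 81.89 dB: IL = 4.11 dB.

4 dB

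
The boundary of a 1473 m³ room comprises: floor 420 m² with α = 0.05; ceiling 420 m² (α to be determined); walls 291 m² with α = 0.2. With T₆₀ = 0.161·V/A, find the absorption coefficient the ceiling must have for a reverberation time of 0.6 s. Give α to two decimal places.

Required total absorption A = 0.161·1473/0.6 = 395.26 m².
Absorption from the other surfaces = 420·0.05 + 291·0.2 = 79.20 m², so the ceiling must supply 316.06 m² over 420 m².
α = 316.06/420 = 0.753.

0.75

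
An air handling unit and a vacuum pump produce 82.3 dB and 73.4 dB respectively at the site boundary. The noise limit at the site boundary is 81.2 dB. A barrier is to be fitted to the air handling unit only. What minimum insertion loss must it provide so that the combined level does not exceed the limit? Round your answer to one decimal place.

Everything except the air handling unit sums to 10^(73.4/10) = 2.188e+07 in linear terms, 73.40 dB.
The limit corresponds to 10^(81.2/10) = 1.318e+08; subtracting the fixed part leaves 1.099e+08 for the air handling unit, i.e. 80.41 dB.
So the air handling unit must be reduced from 82.3 to 80.41 dB: IL = 1.89 dB.

1.9 dB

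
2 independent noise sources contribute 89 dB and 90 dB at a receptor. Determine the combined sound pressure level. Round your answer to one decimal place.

Incoherent sources combine by intensity addition: L_total = 10·log₁₀(Σ 10^(L_i/10)).
Σ 10^(L/10) = 10^(89/10) + 10^(90/10) = 1.794e+09.
L_total = 10·log₁₀(1.794e+09) = 92.54 dB.

92.5 dB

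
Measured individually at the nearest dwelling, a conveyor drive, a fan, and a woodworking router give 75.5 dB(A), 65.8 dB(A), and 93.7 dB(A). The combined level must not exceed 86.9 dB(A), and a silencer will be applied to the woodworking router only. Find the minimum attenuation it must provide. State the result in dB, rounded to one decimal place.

The untreated sources together contribute 10^(75.5/10) + 10^(65.8/10) = 3.928e+07, i.e. 75.94 dB(A).
To meet 86.9 dB(A) overall, the treated woodworking router may contribute at most 10^(86.9/10) − 3.928e+07 = 4.505e+08, i.e. 86.54 dB(A).
So the woodworking router must be reduced from 93.7 to 86.54 dB(A): IL = 7.16 dB.

7.2 dB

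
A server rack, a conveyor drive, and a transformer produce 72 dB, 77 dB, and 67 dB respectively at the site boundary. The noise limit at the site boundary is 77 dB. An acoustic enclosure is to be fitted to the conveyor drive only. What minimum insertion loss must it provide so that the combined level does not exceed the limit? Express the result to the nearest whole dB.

2 dB

Everything except the conveyor drive sums to 10^(72/10) + 10^(67/10) = 2.086e+07 in linear terms, 73.19 dB.
The limit corresponds to 10^(77/10) = 5.012e+07; subtracting the fixed part leaves 2.926e+07 for the conveyor drive, i.e. 74.66 dB.
So the conveyor drive must be reduced from 77 to 74.66 dB: IL = 2.34 dB.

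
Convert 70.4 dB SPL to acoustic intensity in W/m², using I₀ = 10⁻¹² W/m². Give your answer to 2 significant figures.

I/I₀ = 10^(70.4/10) = 1.096e+07, so I = 1.096e+07 × 10⁻¹² W/m².

1.1e-05 W/m²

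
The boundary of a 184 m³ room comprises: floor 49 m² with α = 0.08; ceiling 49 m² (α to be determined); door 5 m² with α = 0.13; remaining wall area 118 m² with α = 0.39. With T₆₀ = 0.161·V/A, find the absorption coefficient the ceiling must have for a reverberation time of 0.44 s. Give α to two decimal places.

0.34

From T₆₀ = 0.161·V/A, the target T₆₀ = 0.44 s needs A = 0.161·184/0.44 = 67.33 m².
Absorption from the other surfaces = 49·0.08 + 5·0.13 + 118·0.39 = 50.59 m², so the ceiling must supply 16.74 m² over 49 m².
α = 16.74/49 = 0.342.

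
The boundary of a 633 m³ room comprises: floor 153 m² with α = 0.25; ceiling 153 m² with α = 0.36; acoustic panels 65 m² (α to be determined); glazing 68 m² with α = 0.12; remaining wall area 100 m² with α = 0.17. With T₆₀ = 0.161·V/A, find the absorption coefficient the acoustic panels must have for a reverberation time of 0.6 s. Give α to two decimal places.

From T₆₀ = 0.161·V/A, the target T₆₀ = 0.6 s needs A = 0.161·633/0.6 = 169.85 m².
Absorption from the other surfaces = 153·0.25 + 153·0.36 + 68·0.12 + 100·0.17 = 118.49 m², so the acoustic panels must supply 51.36 m² over 65 m².
α = 51.36/65 = 0.790.

0.79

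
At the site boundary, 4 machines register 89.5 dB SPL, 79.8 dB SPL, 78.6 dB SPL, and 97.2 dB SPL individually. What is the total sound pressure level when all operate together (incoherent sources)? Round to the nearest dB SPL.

For uncorrelated sources the intensities add, so convert each level to linear form, sum, and take 10·log₁₀ of the total.
Σ 10^(L/10) = 10^(89.5/10) + 10^(79.8/10) + 10^(78.6/10) + 10^(97.2/10) = 6.307e+09.
L_total = 10·log₁₀(6.307e+09) = 98.00 dB SPL.

98 dB SPL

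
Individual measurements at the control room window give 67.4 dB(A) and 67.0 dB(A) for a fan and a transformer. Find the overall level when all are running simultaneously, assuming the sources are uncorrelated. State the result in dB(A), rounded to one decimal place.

70.2 dB(A)

For uncorrelated sources the intensities add, so convert each level to linear form, sum, and take 10·log₁₀ of the total.
Σ 10^(L/10) = 10^(67.4/10) + 10^(67.0/10) = 1.051e+07.
L_total = 10·log₁₀(1.051e+07) = 70.21 dB(A).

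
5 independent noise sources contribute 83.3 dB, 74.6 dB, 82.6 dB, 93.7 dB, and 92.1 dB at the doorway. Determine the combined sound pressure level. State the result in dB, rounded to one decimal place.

For uncorrelated sources the intensities add, so convert each level to linear form, sum, and take 10·log₁₀ of the total.
Σ 10^(L/10) = 10^(83.3/10) + 10^(74.6/10) + 10^(82.6/10) + 10^(93.7/10) + 10^(92.1/10) = 4.391e+09.
L_total = 10·log₁₀(4.391e+09) = 96.43 dB.

96.4 dB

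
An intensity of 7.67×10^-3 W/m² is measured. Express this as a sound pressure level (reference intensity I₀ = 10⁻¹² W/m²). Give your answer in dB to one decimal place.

98.8 dB

L = 10·log₁₀(I/I₀) = 10·log₁₀(7.67×10^-3/10⁻¹²) = 10·log₁₀(7.67×10^9).
L = 10·(0.8848 + 9) = 98.85 dB.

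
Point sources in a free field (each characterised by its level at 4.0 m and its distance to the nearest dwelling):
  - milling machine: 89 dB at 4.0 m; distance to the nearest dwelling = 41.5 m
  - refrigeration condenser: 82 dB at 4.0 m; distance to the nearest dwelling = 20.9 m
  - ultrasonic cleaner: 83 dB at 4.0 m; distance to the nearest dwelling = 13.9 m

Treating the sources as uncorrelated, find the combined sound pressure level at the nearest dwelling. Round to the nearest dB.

75 dB

First find each source's level at the receiver (point-source: −20·log₁₀(r/r_ref)), then combine on an intensity basis.
milling machine: 89 − 20·log₁₀(41.5/4.0) = 89 − 20.32 = 68.68 dB.
refrigeration condenser: 82 − 20·log₁₀(20.9/4.0) = 82 − 14.36 = 67.64 dB.
ultrasonic cleaner: 83 − 20·log₁₀(13.9/4.0) = 83 − 10.82 = 72.18 dB.
Σ 10^(L/10) = 2.971e+07 → L_total = 10·log₁₀(2.971e+07) = 74.73 dB.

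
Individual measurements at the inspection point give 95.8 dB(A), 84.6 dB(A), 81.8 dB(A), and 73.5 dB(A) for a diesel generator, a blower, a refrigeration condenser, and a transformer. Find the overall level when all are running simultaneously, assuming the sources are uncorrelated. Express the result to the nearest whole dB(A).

For uncorrelated sources the intensities add, so convert each level to linear form, sum, and take 10·log₁₀ of the total.
Σ 10^(L/10) = 10^(95.8/10) + 10^(84.6/10) + 10^(81.8/10) + 10^(73.5/10) = 4.264e+09.
L_total = 10·log₁₀(4.264e+09) = 96.30 dB(A).

96 dB(A)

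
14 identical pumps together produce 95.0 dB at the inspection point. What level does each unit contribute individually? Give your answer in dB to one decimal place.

Dividing the total intensity by 14 lowers the level by 10·log₁₀ 14 = 11.461 dB: L₁ = 95.0 − 11.461.

83.5 dB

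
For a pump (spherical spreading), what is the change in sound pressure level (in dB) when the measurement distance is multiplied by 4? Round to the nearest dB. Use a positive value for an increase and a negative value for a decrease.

A point source loses 6 dB per doubling of distance; generally ΔL = −20·log₁₀(r₂/r₁).
ΔL = −20·log₁₀(4) = -12.04 dB.

-12 dB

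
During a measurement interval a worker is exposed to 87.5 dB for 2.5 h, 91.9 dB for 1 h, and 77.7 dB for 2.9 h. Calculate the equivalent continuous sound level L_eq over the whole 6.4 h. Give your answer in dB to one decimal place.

The energy average is taken in the linear domain: L_eq = 10·log₁₀[(Σ tᵢ·10^(Lᵢ/10))/T], T = 6.4 h.
Σ tᵢ·10^(Lᵢ/10) = 2.5·10^(87.5/10) + 1·10^(91.9/10) + 2.9·10^(77.7/10) = 3.125e+09.
L_eq = 10·log₁₀(3.125e+09/6.4) = 86.89 dB.

86.9 dB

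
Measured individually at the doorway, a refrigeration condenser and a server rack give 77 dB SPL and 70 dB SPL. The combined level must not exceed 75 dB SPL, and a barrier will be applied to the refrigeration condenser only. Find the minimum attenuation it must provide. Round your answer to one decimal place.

3.7 dB

Fixed contribution from the other source: Σ 10^(L/10) = 10^(70/10) = 1.000e+07 (70.00 dB SPL).
To meet 75 dB SPL overall, the treated refrigeration condenser may contribute at most 10^(75/10) − 1.000e+07 = 2.162e+07, i.e. 73.35 dB SPL.
So the refrigeration condenser must be reduced from 77 to 73.35 dB SPL: IL = 3.65 dB.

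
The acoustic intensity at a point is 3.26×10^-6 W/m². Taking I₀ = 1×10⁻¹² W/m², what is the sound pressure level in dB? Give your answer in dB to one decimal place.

I/I₀ = 3.26×10^-6/10⁻¹² = 3.26×10^6, and L = 10·log₁₀(I/I₀).
L = 10·(0.5132 + 6) = 65.13 dB.

65.1 dB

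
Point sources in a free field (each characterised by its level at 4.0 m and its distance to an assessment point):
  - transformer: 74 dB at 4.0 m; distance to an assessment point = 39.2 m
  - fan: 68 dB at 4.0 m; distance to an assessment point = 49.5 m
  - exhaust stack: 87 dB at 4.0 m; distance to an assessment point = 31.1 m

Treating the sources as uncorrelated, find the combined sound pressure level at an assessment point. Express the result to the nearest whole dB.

Apply inverse-square spreading to bring every level to the receiver, then sum 10^(L/10).
transformer: 74 − 20·log₁₀(39.2/4.0) = 74 − 19.82 = 54.18 dB.
fan: 68 − 20·log₁₀(49.5/4.0) = 68 − 21.85 = 46.15 dB.
exhaust stack: 87 − 20·log₁₀(31.1/4.0) = 87 − 17.81 = 69.19 dB.
Σ 10^(L/10) = 8.594e+06 → L_total = 10·log₁₀(8.594e+06) = 69.34 dB.

69 dB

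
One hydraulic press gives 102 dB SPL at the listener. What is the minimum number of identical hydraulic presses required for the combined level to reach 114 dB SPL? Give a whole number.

16

N identical sources give L₁ + 10·log₁₀ N, so require 10·log₁₀ N ≥ 114 − 102 = 12.0 dB.
N ≥ 10^(12.0/10) = 15.849, so N = 16.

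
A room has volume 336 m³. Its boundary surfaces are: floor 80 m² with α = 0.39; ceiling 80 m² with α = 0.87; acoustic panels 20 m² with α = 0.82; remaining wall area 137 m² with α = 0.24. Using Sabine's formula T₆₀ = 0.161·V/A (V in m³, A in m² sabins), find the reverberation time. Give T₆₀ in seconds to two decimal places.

A = Σ Sᵢαᵢ = 80·0.39 + 80·0.87 + 20·0.82 + 137·0.24 = 150.08 m².
T₆₀ = 0.161·V/A = 0.161·336/150.08 = 0.360 s.

0.36 s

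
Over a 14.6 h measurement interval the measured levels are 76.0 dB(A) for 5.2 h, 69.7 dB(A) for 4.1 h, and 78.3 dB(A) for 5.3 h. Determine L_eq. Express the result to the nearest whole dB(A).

76 dB(A)

The energy average is taken in the linear domain: L_eq = 10·log₁₀[(Σ tᵢ·10^(Lᵢ/10))/T], T = 14.6 h.
Σ tᵢ·10^(Lᵢ/10) = 5.2·10^(76.0/10) + 4.1·10^(69.7/10) + 5.3·10^(78.3/10) = 6.036e+08.
L_eq = 10·log₁₀(6.036e+08/14.6) = 76.16 dB(A).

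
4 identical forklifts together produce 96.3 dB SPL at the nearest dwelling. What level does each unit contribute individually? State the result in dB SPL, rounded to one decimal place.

For N identical incoherent sources L_total = L₁ + 10·log₁₀ N, so L₁ = 96.3 − 10·log₁₀(4) = 96.3 − 6.021.

90.3 dB SPL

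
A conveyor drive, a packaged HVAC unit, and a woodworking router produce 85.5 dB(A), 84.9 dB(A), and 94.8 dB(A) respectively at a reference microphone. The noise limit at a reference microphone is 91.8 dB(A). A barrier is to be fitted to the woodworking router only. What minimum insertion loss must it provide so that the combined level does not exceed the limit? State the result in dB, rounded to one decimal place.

Fixed contribution from the other sources: Σ 10^(L/10) = 10^(85.5/10) + 10^(84.9/10) = 6.638e+08 (88.22 dB(A)).
To meet 91.8 dB(A) overall, the treated woodworking router may contribute at most 10^(91.8/10) − 6.638e+08 = 8.497e+08, i.e. 89.29 dB(A).
Required insertion loss = 94.8 − 89.29 = 5.51 dB.

5.5 dB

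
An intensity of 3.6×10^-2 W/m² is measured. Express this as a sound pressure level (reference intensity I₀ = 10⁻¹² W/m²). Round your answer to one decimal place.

105.6 dB

Dividing by I₀ shifts the exponent by 12: I/I₀ = 3.6×10^10.
L = 10·(0.5563 + 10) = 105.56 dB.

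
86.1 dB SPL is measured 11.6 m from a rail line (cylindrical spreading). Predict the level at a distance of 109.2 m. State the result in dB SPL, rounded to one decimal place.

Line-source attenuation: ΔL = 10·log₁₀(r₂/r₁) = 10·log₁₀(109.2/11.6) = 9.738 dB.
L₂ = 86.1 − 10·log₁₀(109.2/11.6) = 86.1 − 9.738 = 76.36 dB SPL.

76.4 dB SPL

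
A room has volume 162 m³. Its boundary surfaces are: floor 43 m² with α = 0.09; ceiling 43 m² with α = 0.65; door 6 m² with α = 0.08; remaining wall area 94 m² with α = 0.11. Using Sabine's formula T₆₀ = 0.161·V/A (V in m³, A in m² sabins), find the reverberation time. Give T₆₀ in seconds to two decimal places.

0.61 s

Summing Sᵢαᵢ: 43·0.09 + 43·0.65 + 6·0.08 + 94·0.11 = 42.64 m².
T₆₀ = 0.161·V/A = 0.161·162/42.64 = 0.612 s.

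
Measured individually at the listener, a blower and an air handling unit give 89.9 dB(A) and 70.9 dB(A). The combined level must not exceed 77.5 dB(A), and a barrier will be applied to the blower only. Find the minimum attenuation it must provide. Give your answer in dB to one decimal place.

Everything except the blower sums to 10^(70.9/10) = 1.230e+07 in linear terms, 70.90 dB(A).
The limit corresponds to 10^(77.5/10) = 5.623e+07; subtracting the fixed part leaves 4.393e+07 for the blower, i.e. 76.43 dB(A).
So the blower must be reduced from 89.9 to 76.43 dB(A): IL = 13.47 dB.

13.5 dB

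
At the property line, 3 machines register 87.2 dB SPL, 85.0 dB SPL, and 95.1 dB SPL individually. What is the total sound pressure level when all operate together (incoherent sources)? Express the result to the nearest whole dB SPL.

96 dB SPL

Incoherent sources combine by intensity addition: L_total = 10·log₁₀(Σ 10^(L_i/10)).
Σ 10^(L/10) = 10^(87.2/10) + 10^(85.0/10) + 10^(95.1/10) = 4.077e+09.
L_total = 10·log₁₀(4.077e+09) = 96.10 dB SPL.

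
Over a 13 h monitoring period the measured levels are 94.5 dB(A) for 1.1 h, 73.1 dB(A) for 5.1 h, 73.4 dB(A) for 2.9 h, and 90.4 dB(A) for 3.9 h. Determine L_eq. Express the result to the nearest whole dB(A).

L_eq = 10·log₁₀[(1/T)·Σ tᵢ·10^(Lᵢ/10)] with T = 13 h.
Σ tᵢ·10^(Lᵢ/10) = 1.1·10^(94.5/10) + 5.1·10^(73.1/10) + 2.9·10^(73.4/10) + 3.9·10^(90.4/10) = 7.544e+09.
L_eq = 10·log₁₀(7.544e+09/13) = 87.64 dB(A).

88 dB(A)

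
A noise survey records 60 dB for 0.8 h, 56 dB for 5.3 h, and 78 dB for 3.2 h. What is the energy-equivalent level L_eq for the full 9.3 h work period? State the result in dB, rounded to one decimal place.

73.4 dB

L_eq = 10·log₁₀[(1/T)·Σ tᵢ·10^(Lᵢ/10)] with T = 9.3 h.
Σ tᵢ·10^(Lᵢ/10) = 0.8·10^(60/10) + 5.3·10^(56/10) + 3.2·10^(78/10) = 2.048e+08.
L_eq = 10·log₁₀(2.048e+08/9.3) = 73.43 dB.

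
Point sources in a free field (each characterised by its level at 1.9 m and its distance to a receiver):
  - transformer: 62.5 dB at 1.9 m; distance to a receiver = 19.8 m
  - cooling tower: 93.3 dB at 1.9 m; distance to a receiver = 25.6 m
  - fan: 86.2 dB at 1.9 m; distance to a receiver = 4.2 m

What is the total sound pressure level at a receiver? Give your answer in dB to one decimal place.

79.9 dB

First find each source's level at the receiver (point-source: −20·log₁₀(r/r_ref)), then combine on an intensity basis.
transformer: 62.5 − 20·log₁₀(19.8/1.9) = 62.5 − 20.36 = 42.14 dB.
cooling tower: 93.3 − 20·log₁₀(25.6/1.9) = 93.3 − 22.59 = 70.71 dB.
fan: 86.2 − 20·log₁₀(4.2/1.9) = 86.2 − 6.89 = 79.31 dB.
Σ 10^(L/10) = 9.710e+07 → L_total = 10·log₁₀(9.710e+07) = 79.87 dB.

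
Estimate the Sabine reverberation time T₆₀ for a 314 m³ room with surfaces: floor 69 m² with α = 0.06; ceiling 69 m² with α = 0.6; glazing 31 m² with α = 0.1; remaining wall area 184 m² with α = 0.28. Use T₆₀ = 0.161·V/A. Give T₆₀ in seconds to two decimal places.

A = Σ Sᵢαᵢ = 69·0.06 + 69·0.6 + 31·0.1 + 184·0.28 = 100.16 m².
T₆₀ = 0.161·V/A = 0.161·314/100.16 = 0.505 s.

0.50 s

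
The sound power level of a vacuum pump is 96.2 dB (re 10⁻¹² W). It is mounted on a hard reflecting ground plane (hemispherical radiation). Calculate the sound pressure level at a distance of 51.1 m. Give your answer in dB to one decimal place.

L_p = L_w − 10·log₁₀(2π·r²) with r = 51.1 m.
2π·r² = 1.641e+04 m², 10·log₁₀ of that is 42.150 dB.
L_p = 96.2 − 42.150 = 54.05 dB.

54.0 dB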